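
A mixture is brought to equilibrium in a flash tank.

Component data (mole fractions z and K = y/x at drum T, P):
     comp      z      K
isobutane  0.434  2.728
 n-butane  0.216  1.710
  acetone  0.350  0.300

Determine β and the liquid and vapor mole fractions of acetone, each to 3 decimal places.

Iterate (Newton) starting at β = 0.39:
  β = 0.390: g = 0.2311, g' = -0.854 → β = 0.661
  β = 0.661: g = -0.0013, g' = -0.927 → β = 0.659
Converged at β = 0.659.
Compositions from xᵢ = zᵢ/(1+β(Kᵢ−1)), yᵢ = Kᵢxᵢ:
  isobutane: x = 0.203, y = 0.553
  n-butane: x = 0.147, y = 0.252
  acetone: x = 0.650, y = 0.195

β = 0.659, x_acetone = 0.650, y_acetone = 0.195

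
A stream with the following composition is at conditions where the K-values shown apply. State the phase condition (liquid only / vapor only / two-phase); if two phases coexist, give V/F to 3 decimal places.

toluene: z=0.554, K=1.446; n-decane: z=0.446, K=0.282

liquid only

ΣzᵢKᵢ = 0.927; Σzᵢ/Kᵢ = 1.965.
Since ΣzᵢKᵢ < 1 the mixture is below its bubble point — single liquid phase.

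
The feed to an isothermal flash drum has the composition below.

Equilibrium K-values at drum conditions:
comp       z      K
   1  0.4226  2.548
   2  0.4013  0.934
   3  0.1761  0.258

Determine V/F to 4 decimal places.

V/F = 0.7215

Material balance + equilibrium reduce to Σ zᵢ(Kᵢ−1)/(1+V/F(Kᵢ−1)) = 0.
Check two-phase: ΣzᵢKᵢ = 1.4970 > 1 and Σzᵢ/Kᵢ = 1.2781 > 1, so g(0) = 0.4970 > 0 and g(1) = -0.2781 < 0.
Newton iteration, V/F⁰ = 0.54:
  V/F = 0.5400: g = 0.11084, g' = -0.5723 → V/F = 0.7337
  V/F = 0.7337: g = -0.00833, g' = -0.6910 → V/F = 0.7216
  V/F = 0.7216: g = -0.00008, g' = -0.6771 → V/F = 0.7215
Converged at V/F = 0.7215.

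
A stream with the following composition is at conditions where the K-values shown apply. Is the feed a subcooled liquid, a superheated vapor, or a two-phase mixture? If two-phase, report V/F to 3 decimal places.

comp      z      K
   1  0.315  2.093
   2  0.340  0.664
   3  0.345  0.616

ΣzᵢKᵢ = 1.098; Σzᵢ/Kᵢ = 1.223.
Both exceed 1, so a two-phase solution exists.
Material balance + equilibrium reduce to Σ zᵢ(Kᵢ−1)/(1+ψ(Kᵢ−1)) = 0.
Newton iteration, ψ⁰ = 0.4:
  ψ = 0.400: g = -0.0489, g' = -0.304 → ψ = 0.239
  ψ = 0.239: g = 0.0028, g' = -0.344 → ψ = 0.247
Converged at ψ = 0.247.

two-phase, V/F = 0.247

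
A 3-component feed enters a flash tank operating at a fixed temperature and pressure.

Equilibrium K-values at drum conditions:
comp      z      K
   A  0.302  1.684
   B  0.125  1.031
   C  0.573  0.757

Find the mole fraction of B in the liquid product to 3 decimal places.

Material balance + equilibrium reduce to Σ zᵢ(Kᵢ−1)/(1+V/F(Kᵢ−1)) = 0.
Feasibility: ΣzᵢKᵢ = 1.071, Σzᵢ/Kᵢ = 1.058 — both > 1, two phases present.
Newton–Raphson from V/F = 0.33:
  V/F = 0.330: g = 0.0210, g' = -0.134 → V/F = 0.486
  V/F = 0.486: g = 0.0009, g' = -0.123 → V/F = 0.494
Converged at V/F = 0.494.
Compositions from xᵢ = zᵢ/(1+V/F(Kᵢ−1)), yᵢ = Kᵢxᵢ:
  A: x = 0.226, y = 0.380
  B: x = 0.123, y = 0.127
  C: x = 0.651, y = 0.493

x_B = 0.123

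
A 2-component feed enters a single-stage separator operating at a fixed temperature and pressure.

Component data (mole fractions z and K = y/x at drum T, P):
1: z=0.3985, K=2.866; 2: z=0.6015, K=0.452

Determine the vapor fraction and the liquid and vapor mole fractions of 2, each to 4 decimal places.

ψ = 0.4048, x_2 = 0.7730, y_2 = 0.3494

Rachford–Rice: g(ψ) = Σ zᵢ(Kᵢ−1)/(1+ψ(Kᵢ−1)) = 0.
Feasibility: ΣzᵢKᵢ = 1.4140, Σzᵢ/Kᵢ = 1.4698 — both > 1, two phases present.
Iterate (Newton) starting at ψ = 0.5:
  ψ = 0.5000: g = -0.06934, g' = -0.7141 → ψ = 0.4029
  ψ = 0.4029: g = 0.00146, g' = -0.7496 → ψ = 0.4048
Converged at ψ = 0.4048.
Compositions from xᵢ = zᵢ/(1+ψ(Kᵢ−1)), yᵢ = Kᵢxᵢ:
  1: x = 0.2270, y = 0.6506
  2: x = 0.7730, y = 0.3494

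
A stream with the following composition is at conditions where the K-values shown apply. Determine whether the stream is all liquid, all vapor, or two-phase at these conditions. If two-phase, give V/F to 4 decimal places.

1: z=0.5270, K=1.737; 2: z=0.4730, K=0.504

ΣzᵢKᵢ = 1.1538; Σzᵢ/Kᵢ = 1.2419.
Both exceed 1, so a two-phase solution exists.
Rachford–Rice: g(ψ) = Σ zᵢ(Kᵢ−1)/(1+ψ(Kᵢ−1)) = 0.
Newton–Raphson from ψ = 0.5:
  ψ = 0.5000: g = -0.02817, g' = -0.3586 → ψ = 0.4215
  ψ = 0.4215: g = -0.00027, g' = -0.3526 → ψ = 0.4207
Converged at ψ = 0.4207.

two-phase, V/F = 0.4207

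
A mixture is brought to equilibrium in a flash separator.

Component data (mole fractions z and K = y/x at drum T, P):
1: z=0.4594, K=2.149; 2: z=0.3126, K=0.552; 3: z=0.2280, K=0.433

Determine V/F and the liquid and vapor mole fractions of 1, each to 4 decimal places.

Material balance + equilibrium reduce to Σ zᵢ(Kᵢ−1)/(1+V/F(Kᵢ−1)) = 0.
g(0) = ΣzᵢKᵢ − 1 = 0.2585 and g(1) = 1 − Σzᵢ/Kᵢ = -0.3066, so a root lies in (0, 1).
Newton iteration, V/F⁰ = 0.36:
  V/F = 0.3600: g = 0.04399, g' = -0.5084 → V/F = 0.4465
  V/F = 0.4465: g = 0.00069, g' = -0.4944 → V/F = 0.4479
Converged at V/F = 0.4479.
Compositions from xᵢ = zᵢ/(1+V/F(Kᵢ−1)), yᵢ = Kᵢxᵢ:
  1: x = 0.3033, y = 0.6518
  2: x = 0.3911, y = 0.2159
  3: x = 0.3056, y = 0.1323

V/F = 0.4479, x_1 = 0.3033, y_1 = 0.6518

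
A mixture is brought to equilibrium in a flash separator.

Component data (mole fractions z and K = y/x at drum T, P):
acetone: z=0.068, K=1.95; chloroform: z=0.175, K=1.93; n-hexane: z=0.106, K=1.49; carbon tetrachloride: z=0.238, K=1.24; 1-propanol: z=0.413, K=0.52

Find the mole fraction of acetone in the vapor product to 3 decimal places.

y_acetone = 0.093

Let ψ = V/F and solve Σ zᵢ(Kᵢ−1)/(1+ψ(Kᵢ−1)) = 0.
Check two-phase: ΣzᵢKᵢ = 1.138 > 1 and Σzᵢ/Kᵢ = 1.183 > 1, so g(0) = 0.138 > 0 and g(1) = -0.183 < 0.
Newton iteration, ψ⁰ = 0.5:
  ψ = 0.500: g = -0.0132, g' = -0.291 → ψ = 0.454
Converged at ψ = 0.454.
Compositions from xᵢ = zᵢ/(1+ψ(Kᵢ−1)), yᵢ = Kᵢxᵢ:
  acetone: x = 0.047, y = 0.093
  chloroform: x = 0.123, y = 0.237
  n-hexane: x = 0.087, y = 0.129
  carbon tetrachloride: x = 0.215, y = 0.266
  1-propanol: x = 0.528, y = 0.275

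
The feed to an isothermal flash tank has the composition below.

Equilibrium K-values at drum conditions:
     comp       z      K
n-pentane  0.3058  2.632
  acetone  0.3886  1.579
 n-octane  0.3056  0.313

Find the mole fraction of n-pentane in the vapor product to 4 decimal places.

Let ψ = V/F and solve Σ zᵢ(Kᵢ−1)/(1+ψ(Kᵢ−1)) = 0.
g(0) = ΣzᵢKᵢ − 1 = 0.5141 and g(1) = 1 − Σzᵢ/Kᵢ = -0.3386, so a root lies in (0, 1).
Newton–Raphson from ψ = 0.67:
  ψ = 0.6700: g = 0.01151, g' = -0.7486 → ψ = 0.6854
  ψ = 0.6854: g = -0.00011, g' = -0.7634 → ψ = 0.6852
Converged at ψ = 0.6852.
Compositions from xᵢ = zᵢ/(1+ψ(Kᵢ−1)), yᵢ = Kᵢxᵢ:
  n-pentane: x = 0.1444, y = 0.3800
  acetone: x = 0.2782, y = 0.4393
  n-octane: x = 0.5774, y = 0.1807

y_n-pentane = 0.3800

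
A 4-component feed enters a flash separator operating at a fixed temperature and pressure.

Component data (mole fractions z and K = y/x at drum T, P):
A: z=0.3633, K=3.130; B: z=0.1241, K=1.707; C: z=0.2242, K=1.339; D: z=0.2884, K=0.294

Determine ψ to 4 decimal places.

ψ = 0.7317

Newton–Raphson from ψ = 0.41:
  ψ = 0.4100: g = 0.26128, g' = -0.8116 → ψ = 0.7319
  ψ = 0.7319: g = -0.00023, g' = -0.9107 → ψ = 0.7317
Converged at ψ = 0.7317.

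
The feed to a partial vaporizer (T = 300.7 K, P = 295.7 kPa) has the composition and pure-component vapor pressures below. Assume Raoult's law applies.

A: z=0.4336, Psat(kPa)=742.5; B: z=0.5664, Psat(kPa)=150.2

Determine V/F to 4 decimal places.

V/F = 0.5064

Raoult's law: Kᵢ = Pᵢˢᵃᵗ/P = Pᵢˢᵃᵗ/295.7.
  K_A = 742.5/295.7 = 2.510991, K_B = 150.2/295.7 = 0.507947
Material balance + equilibrium reduce to Σ zᵢ(Kᵢ−1)/(1+V/F(Kᵢ−1)) = 0.
Check two-phase: ΣzᵢKᵢ = 1.3765 > 1 and Σzᵢ/Kᵢ = 1.2878 > 1, so g(0) = 0.3765 > 0 and g(1) = -0.2878 < 0.
Binary case is linear: z₁(K₁−1)(1+V/F(K₂−1)) + z₂(K₂−1)(1+V/F(K₁−1)) = 0
⇒ V/F = [z₁(K₁−1)+z₂(K₂−1)] / [−(K₁−1)(K₂−1)] = 0.37647/0.74349 = 0.5064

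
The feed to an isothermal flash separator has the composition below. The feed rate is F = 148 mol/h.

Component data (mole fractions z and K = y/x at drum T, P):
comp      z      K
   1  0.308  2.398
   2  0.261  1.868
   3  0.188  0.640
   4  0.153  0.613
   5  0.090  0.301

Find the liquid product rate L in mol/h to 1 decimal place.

Rachford–Rice: g(ψ) = Σ zᵢ(Kᵢ−1)/(1+ψ(Kᵢ−1)) = 0.
g(0) = ΣzᵢKᵢ − 1 = 0.467 and g(1) = 1 − Σzᵢ/Kᵢ = -0.111, so a root lies in (0, 1).
Newton iteration, ψ⁰ = 0.52:
  ψ = 0.520: g = 0.1492, g' = -0.477 → ψ = 0.833
  ψ = 0.833: g = -0.0043, g' = -0.546 → ψ = 0.825
Converged at ψ = 0.825.
Then V = ψ·F = 0.8252·148 = 122.1 mol/h and L = F − V = 25.9 mol/h.

L = 25.9 mol/h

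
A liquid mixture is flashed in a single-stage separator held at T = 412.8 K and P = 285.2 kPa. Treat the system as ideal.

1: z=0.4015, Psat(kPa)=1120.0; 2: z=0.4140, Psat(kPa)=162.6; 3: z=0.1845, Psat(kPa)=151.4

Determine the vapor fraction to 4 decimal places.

Raoult's law: Kᵢ = Pᵢˢᵃᵗ/P = Pᵢˢᵃᵗ/285.2.
  K_1 = 1120.0/285.2 = 3.927069, K_2 = 162.6/285.2 = 0.570126, K_3 = 151.4/285.2 = 0.530856
Material balance + equilibrium reduce to Σ zᵢ(Kᵢ−1)/(1+ψ(Kᵢ−1)) = 0.
g(0) = ΣzᵢKᵢ − 1 = 0.9107 and g(1) = 1 − Σzᵢ/Kᵢ = -0.1759, so a root lies in (0, 1).
Newton–Raphson from ψ = 0.42:
  ψ = 0.4200: g = 0.20218, g' = -0.8690 → ψ = 0.6526
  ψ = 0.6526: g = 0.03169, g' = -0.6383 → ψ = 0.7023
  ψ = 0.7023: g = 0.00059, g' = -0.6157 → ψ = 0.7032
Converged at ψ = 0.7032.

ψ = 0.7032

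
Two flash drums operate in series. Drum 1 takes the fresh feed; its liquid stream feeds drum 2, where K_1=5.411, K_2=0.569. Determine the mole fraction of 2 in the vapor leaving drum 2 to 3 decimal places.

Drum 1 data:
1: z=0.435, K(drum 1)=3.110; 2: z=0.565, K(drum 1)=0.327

Drum 1:
Binary case is linear: z₁(K₁−1)(1+ψ₁(K₂−1)) + z₂(K₂−1)(1+ψ₁(K₁−1)) = 0
⇒ ψ₁ = [z₁(K₁−1)+z₂(K₂−1)] / [−(K₁−1)(K₂−1)] = 0.5376/1.4200 = 0.379
Drum-1 compositions:
  1: x = 0.242, y = 0.752
  2: x = 0.758, y = 0.248
Drum-2 feed = drum-1 liquid: z₂ = (0.2418, 0.7582).
Drum 2:
Rachford–Rice: g(ψ₂) = Σ zᵢ(Kᵢ−1)/(1+ψ₂(Kᵢ−1)) = 0.
g(0) = ΣzᵢKᵢ − 1 = 0.740 and g(1) = 1 − Σzᵢ/Kᵢ = -0.377, so a root lies in (0, 1).
Iterate (Newton) starting at ψ₂ = 0.6:
  ψ₂ = 0.600: g = -0.1482, g' = -0.610 → ψ₂ = 0.357
  ψ₂ = 0.357: g = 0.0281, g' = -0.906 → ψ₂ = 0.388
  ψ₂ = 0.388: g = 0.0010, g' = -0.843 → ψ₂ = 0.389
Converged at ψ₂ = 0.389.
  1: x = 0.089, y = 0.482
  2: x = 0.911, y = 0.518

y_2 (drum 2) = 0.518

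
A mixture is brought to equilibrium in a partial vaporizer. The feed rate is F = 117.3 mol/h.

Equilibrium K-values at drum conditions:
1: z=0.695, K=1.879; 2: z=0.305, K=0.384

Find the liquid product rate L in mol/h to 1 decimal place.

L = 25.7 mol/h

Material balance + equilibrium reduce to Σ zᵢ(Kᵢ−1)/(1+ψ(Kᵢ−1)) = 0.
Feasibility: ΣzᵢKᵢ = 1.423, Σzᵢ/Kᵢ = 1.164 — both > 1, two phases present.
Newton iteration, ψ⁰ = 0.5:
  ψ = 0.500: g = 0.1529, g' = -0.501 → ψ = 0.805
  ψ = 0.805: g = -0.0151, g' = -0.640 → ψ = 0.782
  ψ = 0.782: g = -0.0002, g' = -0.619 → ψ = 0.781
Converged at ψ = 0.781.
Then V = ψ·F = 0.7813·117.3 = 91.6 mol/h and L = F − V = 25.7 mol/h.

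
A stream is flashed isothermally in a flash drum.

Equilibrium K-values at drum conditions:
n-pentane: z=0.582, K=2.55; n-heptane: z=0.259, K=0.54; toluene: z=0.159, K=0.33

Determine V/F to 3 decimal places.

V/F = 0.779

Material balance + equilibrium reduce to Σ zᵢ(Kᵢ−1)/(1+V/F(Kᵢ−1)) = 0.
Check two-phase: ΣzᵢKᵢ = 1.676 > 1 and Σzᵢ/Kᵢ = 1.190 > 1, so g(0) = 0.676 > 0 and g(1) = -0.190 < 0.
Newton–Raphson from V/F = 0.65:
  V/F = 0.650: g = 0.0907, g' = -0.682 → V/F = 0.783
  V/F = 0.783: g = -0.0027, g' = -0.735 → V/F = 0.779
Converged at V/F = 0.779.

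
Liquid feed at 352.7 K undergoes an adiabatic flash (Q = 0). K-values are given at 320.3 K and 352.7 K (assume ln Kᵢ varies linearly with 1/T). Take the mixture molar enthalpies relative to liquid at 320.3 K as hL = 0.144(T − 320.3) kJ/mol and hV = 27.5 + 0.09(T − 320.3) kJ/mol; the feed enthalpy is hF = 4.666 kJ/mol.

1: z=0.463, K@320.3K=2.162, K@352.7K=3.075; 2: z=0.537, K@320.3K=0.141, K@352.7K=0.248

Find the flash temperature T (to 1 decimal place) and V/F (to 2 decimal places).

T = 326.1 K, V/F = 0.14

Adiabatic flash: solve Rachford–Rice at each trial T, then check hF = ψ·hV(T) + (1−ψ)·hL(T).
  T = 320.3 K: K = (2.162, 0.141), RR gives ψ = 0.077, H_out = 2.114 kJ/mol
  T = 352.7 K: K = (3.075, 0.248), RR gives ψ = 0.357, H_out = 13.856 kJ/mol
  T = 336.5 K: K = (2.600, 0.190), RR gives ψ = 0.236, H_out = 8.609 kJ/mol
  T = 328.4 K: K = (2.376, 0.164), RR gives ψ = 0.164, H_out = 5.598 kJ/mol
  T = 324.4 K: K = (2.269, 0.152), RR gives ψ = 0.123, H_out = 3.951 kJ/mol
  T = 326.4 K: K = (2.323, 0.158), RR gives ψ = 0.144, H_out = 4.790 kJ/mol
Linear interpolation between T = 324.4 (H_out = 3.951) and T = 326.4 (H_out = 4.790) on hF = 4.666 gives T ≈ 326.1 K, at which ψ = 0.14.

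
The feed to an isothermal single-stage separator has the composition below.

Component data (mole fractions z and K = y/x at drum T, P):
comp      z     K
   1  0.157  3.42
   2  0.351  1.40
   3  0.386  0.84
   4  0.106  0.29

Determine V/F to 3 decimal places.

V/F = 0.778

Iterate (Newton) starting at V/F = 0.5:
  V/F = 0.500: g = 0.1051, g' = -0.367 → V/F = 0.786
  V/F = 0.786: g = -0.0032, g' = -0.428 → V/F = 0.779
  V/F = 0.779: g = -0.0000, g' = -0.423 → V/F = 0.778
Converged at V/F = 0.778.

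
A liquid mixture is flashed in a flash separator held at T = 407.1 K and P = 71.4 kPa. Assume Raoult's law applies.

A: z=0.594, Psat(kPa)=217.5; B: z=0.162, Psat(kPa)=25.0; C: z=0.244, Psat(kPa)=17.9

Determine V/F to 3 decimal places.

Raoult's law: Kᵢ = Pᵢˢᵃᵗ/P = Pᵢˢᵃᵗ/71.4.
  K_A = 217.5/71.4 = 3.04622, K_B = 25.0/71.4 = 0.35014, K_C = 17.9/71.4 = 0.25070
Newton iteration, V/F⁰ = 0.5:
  V/F = 0.500: g = 0.1525, g' = -1.108 → V/F = 0.638
  V/F = 0.638: g = -0.0025, g' = -1.170 → V/F = 0.636
Converged at V/F = 0.635.

V/F = 0.635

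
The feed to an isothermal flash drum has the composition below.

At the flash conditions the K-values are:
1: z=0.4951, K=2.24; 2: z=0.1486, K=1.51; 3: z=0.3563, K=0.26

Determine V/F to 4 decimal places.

V/F = 0.5256

Newton iteration, V/F⁰ = 0.5:
  V/F = 0.5000: g = 0.02084, g' = -0.8062 → V/F = 0.5259
  V/F = 0.5259: g = -0.00025, g' = -0.8258 → V/F = 0.5256
Converged at V/F = 0.5256.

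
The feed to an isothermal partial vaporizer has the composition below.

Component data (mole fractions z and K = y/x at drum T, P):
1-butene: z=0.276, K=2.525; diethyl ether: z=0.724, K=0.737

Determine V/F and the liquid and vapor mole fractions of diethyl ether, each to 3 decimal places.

Rachford–Rice: g(V/F) = Σ zᵢ(Kᵢ−1)/(1+V/F(Kᵢ−1)) = 0.
g(0) = ΣzᵢKᵢ − 1 = 0.230 and g(1) = 1 − Σzᵢ/Kᵢ = -0.092, so a root lies in (0, 1).
Iterate (Newton) starting at V/F = 0.5:
  V/F = 0.500: g = 0.0196, g' = -0.273 → V/F = 0.572
  V/F = 0.572: g = 0.0008, g' = -0.253 → V/F = 0.575
Converged at V/F = 0.575.
Compositions from xᵢ = zᵢ/(1+V/F(Kᵢ−1)), yᵢ = Kᵢxᵢ:
  1-butene: x = 0.147, y = 0.371
  diethyl ether: x = 0.853, y = 0.629

V/F = 0.575, x_diethyl ether = 0.853, y_diethyl ether = 0.629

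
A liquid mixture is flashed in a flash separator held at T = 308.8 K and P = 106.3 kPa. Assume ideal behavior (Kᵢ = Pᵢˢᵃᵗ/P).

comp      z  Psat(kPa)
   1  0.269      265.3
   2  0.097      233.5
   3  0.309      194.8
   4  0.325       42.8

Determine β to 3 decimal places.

β = 0.837

Raoult's law: Kᵢ = Pᵢˢᵃᵗ/P = Pᵢˢᵃᵗ/106.3.
  K_1 = 265.3/106.3 = 2.49577, K_2 = 233.5/106.3 = 2.19661, K_3 = 194.8/106.3 = 1.83255, K_4 = 42.8/106.3 = 0.40263
Newton iteration, β⁰ = 0.38:
  β = 0.380: g = 0.2806, g' = -0.628 → β = 0.827
  β = 0.827: g = 0.0070, g' = -0.683 → β = 0.837
Converged at β = 0.837.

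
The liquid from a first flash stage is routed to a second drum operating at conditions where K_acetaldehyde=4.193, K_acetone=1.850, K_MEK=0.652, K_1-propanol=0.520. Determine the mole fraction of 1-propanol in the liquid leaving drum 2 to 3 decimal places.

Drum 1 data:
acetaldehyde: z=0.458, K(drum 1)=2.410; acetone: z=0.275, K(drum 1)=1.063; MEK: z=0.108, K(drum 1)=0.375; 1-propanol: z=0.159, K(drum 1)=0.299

x_1-propanol (drum 2) = 0.511

Drum 1:
Let ψ₁ = V/F and solve Σ zᵢ(Kᵢ−1)/(1+ψ₁(Kᵢ−1)) = 0.
Feasibility: ΣzᵢKᵢ = 1.484, Σzᵢ/Kᵢ = 1.269 — both > 1, two phases present.
Newton iteration, ψ₁⁰ = 0.58:
  ψ₁ = 0.580: g = 0.0783, g' = -0.602 → ψ₁ = 0.710
  ψ₁ = 0.710: g = -0.0039, g' = -0.674 → ψ₁ = 0.704
Converged at ψ₁ = 0.704.
Drum-1 compositions:
  acetaldehyde: x = 0.230, y = 0.554
  acetone: x = 0.263, y = 0.280
  MEK: x = 0.193, y = 0.072
  1-propanol: x = 0.314, y = 0.094
Drum-2 feed = drum-1 liquid: z₂ = (0.2298, 0.2633, 0.1929, 0.3140).
Drum 2:
Material balance + equilibrium reduce to Σ zᵢ(Kᵢ−1)/(1+ψ₂(Kᵢ−1)) = 0.
Feasibility: ΣzᵢKᵢ = 1.740, Σzᵢ/Kᵢ = 1.097 — both > 1, two phases present.
Newton iteration, ψ₂⁰ = 0.52:
  ψ₂ = 0.520: g = 0.1483, g' = -0.586 → ψ₂ = 0.773
  ψ₂ = 0.773: g = 0.0152, g' = -0.491 → ψ₂ = 0.804
Converged at ψ₂ = 0.804.
  acetaldehyde: x = 0.064, y = 0.270
  acetone: x = 0.156, y = 0.289
  MEK: x = 0.268, y = 0.175
  1-propanol: x = 0.511, y = 0.266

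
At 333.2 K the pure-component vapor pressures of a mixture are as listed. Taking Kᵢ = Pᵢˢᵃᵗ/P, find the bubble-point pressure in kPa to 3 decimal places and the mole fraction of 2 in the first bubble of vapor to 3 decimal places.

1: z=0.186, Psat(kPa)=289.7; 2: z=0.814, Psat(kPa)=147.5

Pbub = 173.949 kPa, y_2 = 0.690

At the bubble point ψ → 0, so ΣzᵢKᵢ = 1 with Kᵢ = Pᵢˢᵃᵗ/P ⇒ P = ΣzᵢPᵢˢᵃᵗ.
P = 0.186·289.7 + 0.814·147.5 = 173.949 kPa
yᵢ = zᵢPᵢˢᵃᵗ/P ⇒ y_2 = 0.814·147.5/173.949 = 0.690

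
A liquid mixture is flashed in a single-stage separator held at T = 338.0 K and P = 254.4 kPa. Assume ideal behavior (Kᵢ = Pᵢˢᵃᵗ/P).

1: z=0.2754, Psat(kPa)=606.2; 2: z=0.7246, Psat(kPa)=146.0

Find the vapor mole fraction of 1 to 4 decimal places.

Raoult's law: Kᵢ = Pᵢˢᵃᵗ/P = Pᵢˢᵃᵗ/254.4.
  K_1 = 606.2/254.4 = 2.382862, K_2 = 146.0/254.4 = 0.573899
Material balance + equilibrium reduce to Σ zᵢ(Kᵢ−1)/(1+β(Kᵢ−1)) = 0.
Feasibility: ΣzᵢKᵢ = 1.0721, Σzᵢ/Kᵢ = 1.3782 — both > 1, two phases present.
Iterate (Newton) starting at β = 0.5:
  β = 0.5000: g = -0.16718, g' = -0.3965 → β = 0.0784
  β = 0.0784: g = 0.02418, g' = -0.5695 → β = 0.1208
  β = 0.1208: g = 0.00080, g' = -0.5329 → β = 0.1223
Converged at β = 0.1223.
Compositions from xᵢ = zᵢ/(1+β(Kᵢ−1)), yᵢ = Kᵢxᵢ:
  1: x = 0.2355, y = 0.5613
  2: x = 0.7645, y = 0.4387

y_1 = 0.5613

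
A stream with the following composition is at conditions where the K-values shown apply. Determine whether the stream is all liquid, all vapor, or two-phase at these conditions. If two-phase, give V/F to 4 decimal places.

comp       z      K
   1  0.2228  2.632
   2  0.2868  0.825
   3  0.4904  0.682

two-phase, V/F = 0.3580

ΣzᵢKᵢ = 1.1575; Σzᵢ/Kᵢ = 1.1513.
Both exceed 1, so a two-phase solution exists.
Newton–Raphson from ψ = 0.5:
  ψ = 0.5000: g = -0.04021, g' = -0.2606 → ψ = 0.3457
  ψ = 0.3457: g = 0.00383, g' = -0.3151 → ψ = 0.3579
  ψ = 0.3579: g = 0.00003, g' = -0.3096 → ψ = 0.3580
Converged at ψ = 0.3580.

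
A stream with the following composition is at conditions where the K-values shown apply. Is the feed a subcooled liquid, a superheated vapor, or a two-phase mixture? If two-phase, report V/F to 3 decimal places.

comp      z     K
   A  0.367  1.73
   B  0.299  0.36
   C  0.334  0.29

ΣzᵢKᵢ = 0.839; Σzᵢ/Kᵢ = 2.194.
Since ΣzᵢKᵢ < 1 the mixture is below its bubble point — single liquid phase.

subcooled liquid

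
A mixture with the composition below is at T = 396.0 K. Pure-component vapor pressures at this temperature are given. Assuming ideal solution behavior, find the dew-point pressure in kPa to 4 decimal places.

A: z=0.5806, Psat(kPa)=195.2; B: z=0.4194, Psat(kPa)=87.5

At the dew point ψ → 1, so Σzᵢ/Kᵢ = 1 with Kᵢ = Pᵢˢᵃᵗ/P ⇒ 1/P = Σzᵢ/Pᵢˢᵃᵗ.
1/P = 0.5806/195.2 + 0.4194/87.5 = 0.0077675 ⇒ P = 128.7411 kPa

Pdew = 128.7411 kPa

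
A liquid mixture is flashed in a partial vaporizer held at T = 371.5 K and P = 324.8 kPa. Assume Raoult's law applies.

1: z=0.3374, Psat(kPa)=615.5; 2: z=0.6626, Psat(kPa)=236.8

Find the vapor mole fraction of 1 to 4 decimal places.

Raoult's law: Kᵢ = Pᵢˢᵃᵗ/P = Pᵢˢᵃᵗ/324.8.
  K_1 = 615.5/324.8 = 1.895012, K_2 = 236.8/324.8 = 0.729064
Material balance + equilibrium reduce to Σ zᵢ(Kᵢ−1)/(1+β(Kᵢ−1)) = 0.
g(0) = ΣzᵢKᵢ − 1 = 0.1225 and g(1) = 1 − Σzᵢ/Kᵢ = -0.0869, so a root lies in (0, 1).
Iterate (Newton) starting at β = 0.5:
  β = 0.5000: g = 0.00097, g' = -0.1941 → β = 0.5050
Converged at β = 0.5050.
Compositions from xᵢ = zᵢ/(1+β(Kᵢ−1)), yᵢ = Kᵢxᵢ:
  1: x = 0.2324, y = 0.4404
  2: x = 0.7676, y = 0.5596

y_1 = 0.4404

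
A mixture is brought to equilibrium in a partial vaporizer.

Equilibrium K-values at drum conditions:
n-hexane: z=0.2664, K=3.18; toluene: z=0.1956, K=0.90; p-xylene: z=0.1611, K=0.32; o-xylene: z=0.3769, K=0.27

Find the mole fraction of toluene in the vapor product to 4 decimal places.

Material balance + equilibrium reduce to Σ zᵢ(Kᵢ−1)/(1+V/F(Kᵢ−1)) = 0.
Feasibility: ΣzᵢKᵢ = 1.1765, Σzᵢ/Kᵢ = 2.2005 — both > 1, two phases present.
Iterate (Newton) starting at V/F = 0.5:
  V/F = 0.5000: g = -0.34199, g' = -0.9611 → V/F = 0.1442
  V/F = 0.1442: g = -0.00694, g' = -1.0774 → V/F = 0.1377
  V/F = 0.1377: g = 0.00004, g' = -1.0898 → V/F = 0.1378
Converged at V/F = 0.1378.
Compositions from xᵢ = zᵢ/(1+V/F(Kᵢ−1)), yᵢ = Kᵢxᵢ:
  n-hexane: x = 0.2049, y = 0.6515
  toluene: x = 0.1983, y = 0.1785
  p-xylene: x = 0.1778, y = 0.0569
  o-xylene: x = 0.4190, y = 0.1131

y_toluene = 0.1785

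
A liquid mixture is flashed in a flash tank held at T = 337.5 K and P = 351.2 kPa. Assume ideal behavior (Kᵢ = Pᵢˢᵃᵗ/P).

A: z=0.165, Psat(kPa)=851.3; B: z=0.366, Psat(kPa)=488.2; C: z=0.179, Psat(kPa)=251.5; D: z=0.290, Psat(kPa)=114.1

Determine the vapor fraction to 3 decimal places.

ψ = 0.280

Raoult's law: Kᵢ = Pᵢˢᵃᵗ/P = Pᵢˢᵃᵗ/351.2.
  K_A = 851.3/351.2 = 2.42397, K_B = 488.2/351.2 = 1.39009, K_C = 251.5/351.2 = 0.71612, K_D = 114.1/351.2 = 0.32489
Material balance + equilibrium reduce to Σ zᵢ(Kᵢ−1)/(1+ψ(Kᵢ−1)) = 0.
Check two-phase: ΣzᵢKᵢ = 1.131 > 1 and Σzᵢ/Kᵢ = 1.474 > 1, so g(0) = 0.131 > 0 and g(1) = -0.474 < 0.
Newton–Raphson from ψ = 0.6:
  ψ = 0.600: g = -0.1479, g' = -0.528 → ψ = 0.320
  ψ = 0.320: g = -0.0173, g' = -0.434 → ψ = 0.280
Converged at ψ = 0.280.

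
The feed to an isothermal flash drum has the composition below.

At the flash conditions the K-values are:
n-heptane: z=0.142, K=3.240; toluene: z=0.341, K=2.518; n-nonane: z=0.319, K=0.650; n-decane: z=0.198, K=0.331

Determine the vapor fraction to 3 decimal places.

Material balance + equilibrium reduce to Σ zᵢ(Kᵢ−1)/(1+ψ(Kᵢ−1)) = 0.
g(0) = ΣzᵢKᵢ − 1 = 0.592 and g(1) = 1 − Σzᵢ/Kᵢ = -0.268, so a root lies in (0, 1).
Newton iteration, ψ⁰ = 0.5:
  ψ = 0.500: g = 0.1099, g' = -0.670 → ψ = 0.664
  ψ = 0.664: g = 0.0018, g' = -0.663 → ψ = 0.667
Converged at ψ = 0.667.

ψ = 0.667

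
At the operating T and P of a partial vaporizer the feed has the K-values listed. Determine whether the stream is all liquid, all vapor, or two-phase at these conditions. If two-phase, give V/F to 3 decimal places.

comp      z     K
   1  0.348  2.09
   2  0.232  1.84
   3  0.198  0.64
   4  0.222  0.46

two-phase, V/F = 0.819

ΣzᵢKᵢ = 1.383; Σzᵢ/Kᵢ = 1.085.
Both exceed 1, so a two-phase solution exists.
Material balance + equilibrium reduce to Σ zᵢ(Kᵢ−1)/(1+ψ(Kᵢ−1)) = 0.
Newton–Raphson from ψ = 0.5:
  ψ = 0.500: g = 0.1316, g' = -0.414 → ψ = 0.818
  ψ = 0.818: g = 0.0003, g' = -0.432 → ψ = 0.819
Converged at ψ = 0.819.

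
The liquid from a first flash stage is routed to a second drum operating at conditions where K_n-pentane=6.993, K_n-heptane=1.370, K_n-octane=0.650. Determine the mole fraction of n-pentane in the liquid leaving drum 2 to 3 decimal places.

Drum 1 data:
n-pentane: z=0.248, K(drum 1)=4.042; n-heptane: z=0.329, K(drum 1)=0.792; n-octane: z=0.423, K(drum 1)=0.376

Drum 1:
Newton–Raphson from ψ₁ = 0.5:
  ψ₁ = 0.500: g = -0.1608, g' = -0.727 → ψ₁ = 0.279
  ψ₁ = 0.279: g = 0.0160, g' = -0.929 → ψ₁ = 0.296
Converged at ψ₁ = 0.296.
Drum-1 compositions:
  n-pentane: x = 0.130, y = 0.527
  n-heptane: x = 0.351, y = 0.278
  n-octane: x = 0.519, y = 0.195
Drum-2 feed = drum-1 liquid: z₂ = (0.1304, 0.3506, 0.5190).
Drum 2:
Let ψ₂ = V/F and solve Σ zᵢ(Kᵢ−1)/(1+ψ₂(Kᵢ−1)) = 0.
Check two-phase: ΣzᵢKᵢ = 1.730 > 1 and Σzᵢ/Kᵢ = 1.073 > 1, so g(0) = 0.730 > 0 and g(1) = -0.073 < 0.
Newton iteration, ψ₂⁰ = 0.5:
  ψ₂ = 0.500: g = 0.0849, g' = -0.421 → ψ₂ = 0.702
  ψ₂ = 0.702: g = 0.0124, g' = -0.315 → ψ₂ = 0.741
  ψ₂ = 0.741: g = 0.0002, g' = -0.304 → ψ₂ = 0.742
Converged at ψ₂ = 0.742.
  n-pentane: x = 0.024, y = 0.167
  n-heptane: x = 0.275, y = 0.377
  n-octane: x = 0.701, y = 0.456

x_n-pentane (drum 2) = 0.024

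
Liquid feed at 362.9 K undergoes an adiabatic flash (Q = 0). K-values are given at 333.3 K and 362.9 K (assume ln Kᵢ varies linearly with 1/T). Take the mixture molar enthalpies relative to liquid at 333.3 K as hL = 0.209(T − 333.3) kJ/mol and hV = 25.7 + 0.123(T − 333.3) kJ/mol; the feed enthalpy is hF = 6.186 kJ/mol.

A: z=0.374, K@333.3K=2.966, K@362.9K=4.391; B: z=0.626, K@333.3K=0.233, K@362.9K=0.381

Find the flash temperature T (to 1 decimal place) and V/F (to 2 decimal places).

T = 337.6 K, V/F = 0.21

Adiabatic flash: solve Rachford–Rice at each trial T, then check hF = ψ·hV(T) + (1−ψ)·hL(T).
  T = 333.3 K: K = (2.966, 0.233), RR gives ψ = 0.169, H_out = 4.348 kJ/mol
  T = 362.9 K: K = (4.391, 0.381), RR gives ψ = 0.420, H_out = 15.902 kJ/mol
  T = 348.1 K: K = (3.639, 0.301), RR gives ψ = 0.298, H_out = 10.370 kJ/mol
  T = 340.7 K: K = (3.293, 0.266), RR gives ψ = 0.236, H_out = 7.467 kJ/mol
  T = 337.0 K: K = (3.127, 0.249), RR gives ψ = 0.204, H_out = 5.942 kJ/mol
  T = 338.9 K: K = (3.211, 0.257), RR gives ψ = 0.221, H_out = 6.733 kJ/mol
Linear interpolation between T = 337.0 (H_out = 5.942) and T = 338.9 (H_out = 6.733) on hF = 6.186 gives T ≈ 337.6 K, at which ψ = 0.21.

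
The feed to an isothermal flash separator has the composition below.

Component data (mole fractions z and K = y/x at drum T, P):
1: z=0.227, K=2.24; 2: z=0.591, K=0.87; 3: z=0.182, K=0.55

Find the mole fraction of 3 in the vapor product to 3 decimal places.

Rachford–Rice: g(β) = Σ zᵢ(Kᵢ−1)/(1+β(Kᵢ−1)) = 0.
Check two-phase: ΣzᵢKᵢ = 1.123 > 1 and Σzᵢ/Kᵢ = 1.112 > 1, so g(0) = 0.123 > 0 and g(1) = -0.112 < 0.
Newton–Raphson from β = 0.5:
  β = 0.500: g = -0.0141, g' = -0.206 → β = 0.432
  β = 0.432: g = 0.0003, g' = -0.216 → β = 0.433
Converged at β = 0.433.
Compositions from xᵢ = zᵢ/(1+β(Kᵢ−1)), yᵢ = Kᵢxᵢ:
  1: x = 0.148, y = 0.331
  2: x = 0.626, y = 0.545
  3: x = 0.226, y = 0.124

y_3 = 0.124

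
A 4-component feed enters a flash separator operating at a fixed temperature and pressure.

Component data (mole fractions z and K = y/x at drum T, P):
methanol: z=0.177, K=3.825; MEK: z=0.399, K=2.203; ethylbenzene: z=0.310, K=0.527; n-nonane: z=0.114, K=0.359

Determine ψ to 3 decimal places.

ψ = 0.818

Let ψ = V/F and solve Σ zᵢ(Kᵢ−1)/(1+ψ(Kᵢ−1)) = 0.
g(0) = ΣzᵢKᵢ − 1 = 0.760 and g(1) = 1 − Σzᵢ/Kᵢ = -0.133, so a root lies in (0, 1).
Newton iteration, ψ⁰ = 0.52:
  ψ = 0.520: g = 0.1937, g' = -0.678 → ψ = 0.806
  ψ = 0.806: g = 0.0082, g' = -0.662 → ψ = 0.818
Converged at ψ = 0.818.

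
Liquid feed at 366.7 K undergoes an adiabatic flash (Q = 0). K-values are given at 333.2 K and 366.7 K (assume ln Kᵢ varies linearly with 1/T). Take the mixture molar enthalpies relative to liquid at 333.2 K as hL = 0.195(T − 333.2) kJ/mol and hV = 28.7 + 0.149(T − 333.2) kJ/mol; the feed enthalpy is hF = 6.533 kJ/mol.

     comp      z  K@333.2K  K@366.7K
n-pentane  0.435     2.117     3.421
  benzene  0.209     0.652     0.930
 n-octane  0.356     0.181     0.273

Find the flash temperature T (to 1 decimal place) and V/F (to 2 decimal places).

Adiabatic flash: solve Rachford–Rice at each trial T, then check hF = ψ·hV(T) + (1−ψ)·hL(T).
  T = 333.2 K: K = (2.117, 0.652, 0.181), RR gives ψ = 0.160, H_out = 4.579 kJ/mol
  T = 366.7 K: K = (3.421, 0.930, 0.273), RR gives ψ = 0.555, H_out = 21.613 kJ/mol
  T = 349.9 K: K = (2.720, 0.785, 0.224), RR gives ψ = 0.393, H_out = 14.239 kJ/mol
  T = 341.5 K: K = (2.405, 0.717, 0.202), RR gives ψ = 0.290, H_out = 9.834 kJ/mol
  T = 337.4 K: K = (2.260, 0.684, 0.191), RR gives ψ = 0.230, H_out = 7.383 kJ/mol
  T = 335.3 K: K = (2.188, 0.668, 0.186), RR gives ψ = 0.196, H_out = 6.024 kJ/mol
Linear interpolation between T = 335.3 (H_out = 6.024) and T = 337.4 (H_out = 7.383) on hF = 6.533 gives T ≈ 336.1 K, at which ψ = 0.21.

T = 336.1 K, V/F = 0.21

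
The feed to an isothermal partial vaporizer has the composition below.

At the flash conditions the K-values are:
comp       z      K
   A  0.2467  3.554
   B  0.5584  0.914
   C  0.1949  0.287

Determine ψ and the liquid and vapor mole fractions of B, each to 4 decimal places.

Rachford–Rice: g(ψ) = Σ zᵢ(Kᵢ−1)/(1+ψ(Kᵢ−1)) = 0.
g(0) = ΣzᵢKᵢ − 1 = 0.4431 and g(1) = 1 − Σzᵢ/Kᵢ = -0.3594, so a root lies in (0, 1).
Newton–Raphson from ψ = 0.6:
  ψ = 0.6000: g = -0.04469, g' = -0.5581 → ψ = 0.5199
  ψ = 0.5199: g = -0.00044, g' = -0.5517 → ψ = 0.5191
Converged at ψ = 0.5191.
Compositions from xᵢ = zᵢ/(1+ψ(Kᵢ−1)), yᵢ = Kᵢxᵢ:
  A: x = 0.1061, y = 0.3770
  B: x = 0.5845, y = 0.5342
  C: x = 0.3094, y = 0.0888

ψ = 0.5191, x_B = 0.5845, y_B = 0.5342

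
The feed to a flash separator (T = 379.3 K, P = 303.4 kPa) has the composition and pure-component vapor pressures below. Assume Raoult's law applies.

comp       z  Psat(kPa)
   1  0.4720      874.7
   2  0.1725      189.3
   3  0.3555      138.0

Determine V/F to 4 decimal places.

V/F = 0.6715

Raoult's law: Kᵢ = Pᵢˢᵃᵗ/P = Pᵢˢᵃᵗ/303.4.
  K_1 = 874.7/303.4 = 2.882993, K_2 = 189.3/303.4 = 0.623929, K_3 = 138.0/303.4 = 0.454845
Newton–Raphson from V/F = 0.54:
  V/F = 0.5400: g = 0.08462, g' = -0.6621 → V/F = 0.6678
  V/F = 0.6678: g = 0.00232, g' = -0.6331 → V/F = 0.6715
Converged at V/F = 0.6715.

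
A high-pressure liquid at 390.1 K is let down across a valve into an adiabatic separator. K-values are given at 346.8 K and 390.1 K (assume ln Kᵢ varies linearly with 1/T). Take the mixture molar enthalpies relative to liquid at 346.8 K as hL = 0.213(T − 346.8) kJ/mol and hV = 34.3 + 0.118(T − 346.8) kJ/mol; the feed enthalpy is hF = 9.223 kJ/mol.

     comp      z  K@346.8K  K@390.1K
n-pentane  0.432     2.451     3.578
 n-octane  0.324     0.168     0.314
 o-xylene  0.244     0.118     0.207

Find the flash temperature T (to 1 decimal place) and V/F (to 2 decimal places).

Adiabatic flash: solve Rachford–Rice at each trial T, then check hF = ψ·hV(T) + (1−ψ)·hL(T).
  T = 346.8 K: K = (2.451, 0.168, 0.118), RR gives ψ = 0.115, H_out = 3.933 kJ/mol
  T = 390.1 K: K = (3.578, 0.314, 0.207), RR gives ψ = 0.369, H_out = 20.353 kJ/mol
  T = 368.5 K: K = (2.996, 0.234, 0.159), RR gives ψ = 0.256, H_out = 12.886 kJ/mol
  T = 357.6 K: K = (2.717, 0.199, 0.137), RR gives ψ = 0.191, H_out = 8.661 kJ/mol
  T = 363.1 K: K = (2.856, 0.216, 0.148), RR gives ψ = 0.225, H_out = 10.847 kJ/mol
  T = 360.4 K: K = (2.787, 0.208, 0.143), RR gives ψ = 0.209, H_out = 9.789 kJ/mol
  T = 359.0 K: K = (2.752, 0.203, 0.140), RR gives ψ = 0.200, H_out = 9.230 kJ/mol
Linear interpolation between T = 357.6 (H_out = 8.661) and T = 359.0 (H_out = 9.230) on hF = 9.223 gives T ≈ 359.0 K, at which ψ = 0.20.

T = 359.0 K, V/F = 0.20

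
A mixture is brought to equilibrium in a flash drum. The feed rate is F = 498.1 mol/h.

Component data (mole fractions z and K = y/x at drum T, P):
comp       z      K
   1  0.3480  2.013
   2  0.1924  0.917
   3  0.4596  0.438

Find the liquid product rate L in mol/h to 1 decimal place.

L = 414.6 mol/h

Material balance + equilibrium reduce to Σ zᵢ(Kᵢ−1)/(1+β(Kᵢ−1)) = 0.
Feasibility: ΣzᵢKᵢ = 1.0783, Σzᵢ/Kᵢ = 1.4320 — both > 1, two phases present.
Newton–Raphson from β = 0.64:
  β = 0.6400: g = -0.20638, g' = -0.4870 → β = 0.2162
  β = 0.2162: g = -0.02109, g' = -0.4298 → β = 0.1671
  β = 0.1671: g = 0.00022, g' = -0.4394 → β = 0.1676
Converged at β = 0.1676.
Then V = β·F = 0.1676·498.1 = 83.5 mol/h and L = F − V = 414.6 mol/h.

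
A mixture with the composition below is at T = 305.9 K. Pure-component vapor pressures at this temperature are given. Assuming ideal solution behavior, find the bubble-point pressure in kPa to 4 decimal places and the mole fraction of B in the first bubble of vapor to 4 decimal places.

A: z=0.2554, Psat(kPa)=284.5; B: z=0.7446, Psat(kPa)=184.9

Pbub = 210.3378 kPa, y_B = 0.6545

At the bubble point ψ → 0, so ΣzᵢKᵢ = 1 with Kᵢ = Pᵢˢᵃᵗ/P ⇒ P = ΣzᵢPᵢˢᵃᵗ.
P = 0.2554·284.5 + 0.7446·184.9 = 210.3378 kPa
yᵢ = zᵢPᵢˢᵃᵗ/P ⇒ y_B = 0.7446·184.9/210.3378 = 0.6545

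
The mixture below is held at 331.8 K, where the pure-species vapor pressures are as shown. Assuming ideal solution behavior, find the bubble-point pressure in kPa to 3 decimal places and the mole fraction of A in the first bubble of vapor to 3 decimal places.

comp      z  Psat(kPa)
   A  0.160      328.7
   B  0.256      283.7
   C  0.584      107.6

At the bubble point ψ → 0, so ΣzᵢKᵢ = 1 with Kᵢ = Pᵢˢᵃᵗ/P ⇒ P = ΣzᵢPᵢˢᵃᵗ.
P = 0.160·328.7 + 0.256·283.7 + 0.584·107.6 = 188.058 kPa
yᵢ = zᵢPᵢˢᵃᵗ/P ⇒ y_A = 0.160·328.7/188.058 = 0.280

Pbub = 188.058 kPa, y_A = 0.280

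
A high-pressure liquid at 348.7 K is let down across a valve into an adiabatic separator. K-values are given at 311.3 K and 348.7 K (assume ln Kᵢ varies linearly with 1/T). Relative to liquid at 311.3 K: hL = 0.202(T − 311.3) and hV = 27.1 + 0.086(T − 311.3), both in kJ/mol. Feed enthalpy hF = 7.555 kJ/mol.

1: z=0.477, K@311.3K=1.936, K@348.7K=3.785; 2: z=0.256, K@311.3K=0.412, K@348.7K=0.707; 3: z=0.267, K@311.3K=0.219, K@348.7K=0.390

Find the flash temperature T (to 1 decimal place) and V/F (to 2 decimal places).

Adiabatic flash: solve Rachford–Rice at each trial T, then check hF = ψ·hV(T) + (1−ψ)·hL(T).
  T = 311.3 K: K = (1.936, 0.412, 0.219), RR gives ψ = 0.135, H_out = 3.649 kJ/mol
  T = 348.7 K: K = (3.785, 0.707, 0.390), RR gives ψ = 0.794, H_out = 25.630 kJ/mol
  T = 330.0 K: K = (2.759, 0.548, 0.297), RR gives ψ = 0.509, H_out = 16.472 kJ/mol
  T = 320.6 K: K = (2.321, 0.477, 0.256), RR gives ψ = 0.348, H_out = 10.928 kJ/mol
  T = 316.0 K: K = (2.125, 0.444, 0.237), RR gives ψ = 0.252, H_out = 7.654 kJ/mol
  T = 313.6 K: K = (2.027, 0.427, 0.228), RR gives ψ = 0.196, H_out = 5.712 kJ/mol
Linear interpolation between T = 313.6 (H_out = 5.712) and T = 316.0 (H_out = 7.654) on hF = 7.555 gives T ≈ 315.9 K, at which ψ = 0.25.

T = 315.9 K, V/F = 0.25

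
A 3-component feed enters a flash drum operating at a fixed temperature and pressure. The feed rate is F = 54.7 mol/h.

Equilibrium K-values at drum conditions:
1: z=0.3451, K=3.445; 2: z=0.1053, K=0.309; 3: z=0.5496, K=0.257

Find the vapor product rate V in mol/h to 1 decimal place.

Material balance + equilibrium reduce to Σ zᵢ(Kᵢ−1)/(1+ψ(Kᵢ−1)) = 0.
Feasibility: ΣzᵢKᵢ = 1.3627, Σzᵢ/Kᵢ = 2.5795 — both > 1, two phases present.
Newton–Raphson from ψ = 0.49:
  ψ = 0.4900: g = -0.36827, g' = -1.2922 → ψ = 0.2050
  ψ = 0.2050: g = -0.00444, g' = -1.4059 → ψ = 0.2018
Converged at ψ = 0.2018.
Then V = ψ·F = 0.2018·54.7 = 11.0 mol/h and L = F − V = 43.7 mol/h.

V = 11.0 mol/h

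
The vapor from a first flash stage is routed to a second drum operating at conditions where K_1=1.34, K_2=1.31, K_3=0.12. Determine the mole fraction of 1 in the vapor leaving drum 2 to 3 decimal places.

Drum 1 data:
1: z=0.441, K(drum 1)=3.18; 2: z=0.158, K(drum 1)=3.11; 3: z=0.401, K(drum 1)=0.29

y_1 (drum 2) = 0.716

Drum 1:
Rachford–Rice: g(ψ₁) = Σ zᵢ(Kᵢ−1)/(1+ψ₁(Kᵢ−1)) = 0.
g(0) = ΣzᵢKᵢ − 1 = 1.010 and g(1) = 1 − Σzᵢ/Kᵢ = -0.572, so a root lies in (0, 1).
Newton iteration, ψ₁⁰ = 0.5:
  ψ₁ = 0.500: g = 0.1808, g' = -1.132 → ψ₁ = 0.660
  ψ₁ = 0.660: g = -0.0019, g' = -1.191 → ψ₁ = 0.658
Converged at ψ₁ = 0.658.
Drum-1 compositions:
  1: x = 0.181, y = 0.576
  2: x = 0.066, y = 0.206
  3: x = 0.753, y = 0.218
Drum-2 feed = drum-1 vapor: z₂ = (0.5760, 0.2057, 0.2183).
Drum 2:
Let ψ₂ = V/F and solve Σ zᵢ(Kᵢ−1)/(1+ψ₂(Kᵢ−1)) = 0.
Check two-phase: ΣzᵢKᵢ = 1.068 > 1 and Σzᵢ/Kᵢ = 2.406 > 1, so g(0) = 0.068 > 0 and g(1) = -1.406 < 0.
Iterate (Newton) starting at ψ₂ = 0.5:
  ψ₂ = 0.500: g = -0.1204, g' = -0.603 → ψ₂ = 0.300
  ψ₂ = 0.300: g = -0.0250, g' = -0.384 → ψ₂ = 0.235
  ψ₂ = 0.235: g = -0.0014, g' = -0.343 → ψ₂ = 0.231
Converged at ψ₂ = 0.231.
  1: x = 0.534, y = 0.716
  2: x = 0.192, y = 0.251
  3: x = 0.274, y = 0.033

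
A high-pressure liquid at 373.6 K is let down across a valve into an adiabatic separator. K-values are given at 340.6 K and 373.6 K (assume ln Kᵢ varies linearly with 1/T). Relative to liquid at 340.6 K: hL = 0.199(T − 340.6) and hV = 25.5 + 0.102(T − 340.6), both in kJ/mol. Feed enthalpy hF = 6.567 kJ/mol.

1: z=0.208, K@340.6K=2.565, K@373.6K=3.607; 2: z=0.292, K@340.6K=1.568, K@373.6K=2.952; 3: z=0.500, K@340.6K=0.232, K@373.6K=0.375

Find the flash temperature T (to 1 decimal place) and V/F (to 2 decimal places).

Adiabatic flash: solve Rachford–Rice at each trial T, then check hF = ψ·hV(T) + (1−ψ)·hL(T).
  T = 340.6 K: K = (2.565, 1.568, 0.232), RR gives ψ = 0.128, H_out = 3.262 kJ/mol
  T = 373.6 K: K = (3.607, 2.952, 0.375), RR gives ψ = 0.573, H_out = 19.336 kJ/mol
  T = 357.1 K: K = (3.066, 2.183, 0.298), RR gives ψ = 0.381, H_out = 12.380 kJ/mol
  T = 348.9 K: K = (2.812, 1.859, 0.264), RR gives ψ = 0.267, H_out = 8.248 kJ/mol
  T = 344.8 K: K = (2.688, 1.711, 0.248), RR gives ψ = 0.202, H_out = 5.904 kJ/mol
  T = 346.9 K: K = (2.751, 1.786, 0.256), RR gives ψ = 0.236, H_out = 7.131 kJ/mol
Linear interpolation between T = 344.8 (H_out = 5.904) and T = 346.9 (H_out = 7.131) on hF = 6.567 gives T ≈ 345.9 K, at which ψ = 0.22.

T = 345.9 K, V/F = 0.22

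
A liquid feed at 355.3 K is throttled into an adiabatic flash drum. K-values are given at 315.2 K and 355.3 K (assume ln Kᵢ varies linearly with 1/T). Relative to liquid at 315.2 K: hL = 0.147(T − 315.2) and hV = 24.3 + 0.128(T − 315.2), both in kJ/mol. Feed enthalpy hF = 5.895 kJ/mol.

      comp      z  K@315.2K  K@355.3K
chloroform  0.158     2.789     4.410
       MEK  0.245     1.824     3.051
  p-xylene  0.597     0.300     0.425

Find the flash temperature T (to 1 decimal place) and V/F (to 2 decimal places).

T = 324.4 K, V/F = 0.19

Adiabatic flash: solve Rachford–Rice at each trial T, then check hF = ψ·hV(T) + (1−ψ)·hL(T).
  T = 315.2 K: K = (2.789, 1.824, 0.300), RR gives ψ = 0.073, H_out = 1.775 kJ/mol
  T = 355.3 K: K = (4.410, 3.051, 0.425), RR gives ψ = 0.462, H_out = 16.763 kJ/mol
  T = 335.2 K: K = (3.553, 2.394, 0.361), RR gives ψ = 0.297, H_out = 10.040 kJ/mol
  T = 325.2 K: K = (3.160, 2.098, 0.330), RR gives ψ = 0.197, H_out = 6.212 kJ/mol
  T = 320.2 K: K = (2.972, 1.959, 0.315), RR gives ψ = 0.139, H_out = 4.089 kJ/mol
  T = 322.7 K: K = (3.065, 2.028, 0.322), RR gives ψ = 0.168, H_out = 5.172 kJ/mol
  T = 323.9 K: K = (3.110, 2.062, 0.326), RR gives ψ = 0.182, H_out = 5.676 kJ/mol
Linear interpolation between T = 323.9 (H_out = 5.676) and T = 325.2 (H_out = 6.212) on hF = 5.895 gives T ≈ 324.4 K, at which ψ = 0.19.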